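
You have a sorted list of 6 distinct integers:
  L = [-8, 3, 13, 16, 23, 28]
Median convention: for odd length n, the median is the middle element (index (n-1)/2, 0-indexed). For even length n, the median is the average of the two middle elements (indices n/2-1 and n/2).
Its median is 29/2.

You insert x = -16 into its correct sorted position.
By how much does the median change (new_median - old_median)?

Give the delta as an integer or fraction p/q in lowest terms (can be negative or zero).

Old median = 29/2
After inserting x = -16: new sorted = [-16, -8, 3, 13, 16, 23, 28]
New median = 13
Delta = 13 - 29/2 = -3/2

Answer: -3/2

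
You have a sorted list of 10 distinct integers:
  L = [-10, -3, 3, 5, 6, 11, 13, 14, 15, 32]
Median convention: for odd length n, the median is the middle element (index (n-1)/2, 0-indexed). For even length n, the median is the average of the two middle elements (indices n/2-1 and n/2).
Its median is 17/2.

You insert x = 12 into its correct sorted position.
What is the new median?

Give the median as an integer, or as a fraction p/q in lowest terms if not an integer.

Answer: 11

Derivation:
Old list (sorted, length 10): [-10, -3, 3, 5, 6, 11, 13, 14, 15, 32]
Old median = 17/2
Insert x = 12
Old length even (10). Middle pair: indices 4,5 = 6,11.
New length odd (11). New median = single middle element.
x = 12: 6 elements are < x, 4 elements are > x.
New sorted list: [-10, -3, 3, 5, 6, 11, 12, 13, 14, 15, 32]
New median = 11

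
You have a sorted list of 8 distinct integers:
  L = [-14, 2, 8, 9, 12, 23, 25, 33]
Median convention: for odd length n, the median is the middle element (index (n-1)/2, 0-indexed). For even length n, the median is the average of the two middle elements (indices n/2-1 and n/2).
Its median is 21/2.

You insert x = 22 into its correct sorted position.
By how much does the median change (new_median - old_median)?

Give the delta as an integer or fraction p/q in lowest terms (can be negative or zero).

Answer: 3/2

Derivation:
Old median = 21/2
After inserting x = 22: new sorted = [-14, 2, 8, 9, 12, 22, 23, 25, 33]
New median = 12
Delta = 12 - 21/2 = 3/2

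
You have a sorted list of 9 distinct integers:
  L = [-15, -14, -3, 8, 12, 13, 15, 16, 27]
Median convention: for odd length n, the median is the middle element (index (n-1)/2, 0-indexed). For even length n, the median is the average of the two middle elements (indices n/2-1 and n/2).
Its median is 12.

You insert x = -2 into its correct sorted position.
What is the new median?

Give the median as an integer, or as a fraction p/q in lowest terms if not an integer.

Answer: 10

Derivation:
Old list (sorted, length 9): [-15, -14, -3, 8, 12, 13, 15, 16, 27]
Old median = 12
Insert x = -2
Old length odd (9). Middle was index 4 = 12.
New length even (10). New median = avg of two middle elements.
x = -2: 3 elements are < x, 6 elements are > x.
New sorted list: [-15, -14, -3, -2, 8, 12, 13, 15, 16, 27]
New median = 10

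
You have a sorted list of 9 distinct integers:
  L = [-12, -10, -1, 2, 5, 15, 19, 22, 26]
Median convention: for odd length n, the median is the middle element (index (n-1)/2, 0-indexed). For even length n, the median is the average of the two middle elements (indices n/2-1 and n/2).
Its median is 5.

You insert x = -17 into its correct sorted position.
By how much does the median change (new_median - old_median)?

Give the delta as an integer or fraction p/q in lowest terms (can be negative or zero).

Old median = 5
After inserting x = -17: new sorted = [-17, -12, -10, -1, 2, 5, 15, 19, 22, 26]
New median = 7/2
Delta = 7/2 - 5 = -3/2

Answer: -3/2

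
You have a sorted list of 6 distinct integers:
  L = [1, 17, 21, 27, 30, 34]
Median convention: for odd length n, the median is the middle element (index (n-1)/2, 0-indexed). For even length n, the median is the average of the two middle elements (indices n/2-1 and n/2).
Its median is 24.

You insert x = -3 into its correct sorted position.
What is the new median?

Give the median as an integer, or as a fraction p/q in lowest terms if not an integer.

Answer: 21

Derivation:
Old list (sorted, length 6): [1, 17, 21, 27, 30, 34]
Old median = 24
Insert x = -3
Old length even (6). Middle pair: indices 2,3 = 21,27.
New length odd (7). New median = single middle element.
x = -3: 0 elements are < x, 6 elements are > x.
New sorted list: [-3, 1, 17, 21, 27, 30, 34]
New median = 21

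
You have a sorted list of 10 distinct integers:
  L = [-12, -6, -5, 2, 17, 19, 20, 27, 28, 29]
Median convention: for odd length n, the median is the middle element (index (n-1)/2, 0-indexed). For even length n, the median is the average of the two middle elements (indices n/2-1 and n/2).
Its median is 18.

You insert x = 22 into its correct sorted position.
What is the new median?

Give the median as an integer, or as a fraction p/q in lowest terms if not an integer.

Answer: 19

Derivation:
Old list (sorted, length 10): [-12, -6, -5, 2, 17, 19, 20, 27, 28, 29]
Old median = 18
Insert x = 22
Old length even (10). Middle pair: indices 4,5 = 17,19.
New length odd (11). New median = single middle element.
x = 22: 7 elements are < x, 3 elements are > x.
New sorted list: [-12, -6, -5, 2, 17, 19, 20, 22, 27, 28, 29]
New median = 19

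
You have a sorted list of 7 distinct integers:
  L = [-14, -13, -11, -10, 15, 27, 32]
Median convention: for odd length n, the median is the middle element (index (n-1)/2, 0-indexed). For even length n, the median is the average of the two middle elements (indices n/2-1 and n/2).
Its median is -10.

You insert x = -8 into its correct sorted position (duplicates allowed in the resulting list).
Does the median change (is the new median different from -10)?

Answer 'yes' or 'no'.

Old median = -10
Insert x = -8
New median = -9
Changed? yes

Answer: yes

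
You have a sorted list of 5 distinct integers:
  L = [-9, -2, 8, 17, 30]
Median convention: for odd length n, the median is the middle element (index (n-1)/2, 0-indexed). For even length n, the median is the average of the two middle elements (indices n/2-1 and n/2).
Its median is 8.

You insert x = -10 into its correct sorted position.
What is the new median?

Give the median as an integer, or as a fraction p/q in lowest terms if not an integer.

Answer: 3

Derivation:
Old list (sorted, length 5): [-9, -2, 8, 17, 30]
Old median = 8
Insert x = -10
Old length odd (5). Middle was index 2 = 8.
New length even (6). New median = avg of two middle elements.
x = -10: 0 elements are < x, 5 elements are > x.
New sorted list: [-10, -9, -2, 8, 17, 30]
New median = 3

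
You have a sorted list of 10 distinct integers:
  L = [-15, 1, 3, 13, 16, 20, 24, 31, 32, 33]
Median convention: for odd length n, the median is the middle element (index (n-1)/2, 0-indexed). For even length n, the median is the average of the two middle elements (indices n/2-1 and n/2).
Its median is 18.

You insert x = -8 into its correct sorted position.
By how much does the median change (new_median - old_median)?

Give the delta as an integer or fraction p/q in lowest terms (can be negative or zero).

Old median = 18
After inserting x = -8: new sorted = [-15, -8, 1, 3, 13, 16, 20, 24, 31, 32, 33]
New median = 16
Delta = 16 - 18 = -2

Answer: -2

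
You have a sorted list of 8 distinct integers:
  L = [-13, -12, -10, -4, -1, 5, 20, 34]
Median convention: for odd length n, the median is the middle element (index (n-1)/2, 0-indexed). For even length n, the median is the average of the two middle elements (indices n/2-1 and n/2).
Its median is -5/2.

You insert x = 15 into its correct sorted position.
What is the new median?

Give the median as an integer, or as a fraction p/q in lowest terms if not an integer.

Old list (sorted, length 8): [-13, -12, -10, -4, -1, 5, 20, 34]
Old median = -5/2
Insert x = 15
Old length even (8). Middle pair: indices 3,4 = -4,-1.
New length odd (9). New median = single middle element.
x = 15: 6 elements are < x, 2 elements are > x.
New sorted list: [-13, -12, -10, -4, -1, 5, 15, 20, 34]
New median = -1

Answer: -1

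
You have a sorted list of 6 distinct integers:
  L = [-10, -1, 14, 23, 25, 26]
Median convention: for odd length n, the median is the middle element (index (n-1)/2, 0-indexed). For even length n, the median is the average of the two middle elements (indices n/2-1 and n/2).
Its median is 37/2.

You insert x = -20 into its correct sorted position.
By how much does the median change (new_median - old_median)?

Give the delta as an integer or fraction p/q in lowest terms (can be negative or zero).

Old median = 37/2
After inserting x = -20: new sorted = [-20, -10, -1, 14, 23, 25, 26]
New median = 14
Delta = 14 - 37/2 = -9/2

Answer: -9/2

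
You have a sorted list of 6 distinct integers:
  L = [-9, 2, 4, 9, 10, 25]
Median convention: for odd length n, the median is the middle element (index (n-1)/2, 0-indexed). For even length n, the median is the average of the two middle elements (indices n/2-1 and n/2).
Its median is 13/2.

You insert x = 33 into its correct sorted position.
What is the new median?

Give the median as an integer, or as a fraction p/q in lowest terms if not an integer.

Answer: 9

Derivation:
Old list (sorted, length 6): [-9, 2, 4, 9, 10, 25]
Old median = 13/2
Insert x = 33
Old length even (6). Middle pair: indices 2,3 = 4,9.
New length odd (7). New median = single middle element.
x = 33: 6 elements are < x, 0 elements are > x.
New sorted list: [-9, 2, 4, 9, 10, 25, 33]
New median = 9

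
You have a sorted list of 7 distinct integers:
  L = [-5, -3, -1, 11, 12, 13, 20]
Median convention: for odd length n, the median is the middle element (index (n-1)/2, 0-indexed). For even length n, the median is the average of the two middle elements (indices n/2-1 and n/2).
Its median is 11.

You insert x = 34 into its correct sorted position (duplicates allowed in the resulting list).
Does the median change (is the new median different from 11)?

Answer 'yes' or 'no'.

Answer: yes

Derivation:
Old median = 11
Insert x = 34
New median = 23/2
Changed? yes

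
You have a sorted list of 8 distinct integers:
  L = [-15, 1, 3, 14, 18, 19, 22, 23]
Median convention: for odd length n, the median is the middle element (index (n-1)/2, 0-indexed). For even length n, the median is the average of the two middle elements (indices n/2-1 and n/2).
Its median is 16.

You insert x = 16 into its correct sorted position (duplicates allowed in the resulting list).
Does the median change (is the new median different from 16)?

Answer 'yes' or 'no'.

Answer: no

Derivation:
Old median = 16
Insert x = 16
New median = 16
Changed? no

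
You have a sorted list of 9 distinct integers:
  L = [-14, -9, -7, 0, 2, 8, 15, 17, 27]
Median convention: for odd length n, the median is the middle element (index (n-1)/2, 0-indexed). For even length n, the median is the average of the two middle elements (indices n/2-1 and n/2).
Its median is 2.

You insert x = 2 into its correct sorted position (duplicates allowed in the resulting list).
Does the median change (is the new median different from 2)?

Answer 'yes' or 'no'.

Answer: no

Derivation:
Old median = 2
Insert x = 2
New median = 2
Changed? no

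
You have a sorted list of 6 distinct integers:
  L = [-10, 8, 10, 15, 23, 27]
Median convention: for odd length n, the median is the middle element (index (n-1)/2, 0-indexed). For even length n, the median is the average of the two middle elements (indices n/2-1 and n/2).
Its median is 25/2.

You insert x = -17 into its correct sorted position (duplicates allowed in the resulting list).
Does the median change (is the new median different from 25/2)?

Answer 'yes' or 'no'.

Old median = 25/2
Insert x = -17
New median = 10
Changed? yes

Answer: yes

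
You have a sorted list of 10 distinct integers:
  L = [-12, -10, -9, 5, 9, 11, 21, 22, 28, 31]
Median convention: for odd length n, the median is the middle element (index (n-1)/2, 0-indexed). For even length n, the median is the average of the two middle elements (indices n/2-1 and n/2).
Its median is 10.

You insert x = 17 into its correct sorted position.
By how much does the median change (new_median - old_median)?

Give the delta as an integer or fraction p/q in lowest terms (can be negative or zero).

Answer: 1

Derivation:
Old median = 10
After inserting x = 17: new sorted = [-12, -10, -9, 5, 9, 11, 17, 21, 22, 28, 31]
New median = 11
Delta = 11 - 10 = 1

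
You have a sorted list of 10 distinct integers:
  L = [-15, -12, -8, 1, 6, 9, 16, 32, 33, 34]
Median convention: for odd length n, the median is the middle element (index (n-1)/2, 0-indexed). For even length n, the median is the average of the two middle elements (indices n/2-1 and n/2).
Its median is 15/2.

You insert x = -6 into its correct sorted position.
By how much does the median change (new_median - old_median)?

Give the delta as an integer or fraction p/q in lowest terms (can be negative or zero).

Old median = 15/2
After inserting x = -6: new sorted = [-15, -12, -8, -6, 1, 6, 9, 16, 32, 33, 34]
New median = 6
Delta = 6 - 15/2 = -3/2

Answer: -3/2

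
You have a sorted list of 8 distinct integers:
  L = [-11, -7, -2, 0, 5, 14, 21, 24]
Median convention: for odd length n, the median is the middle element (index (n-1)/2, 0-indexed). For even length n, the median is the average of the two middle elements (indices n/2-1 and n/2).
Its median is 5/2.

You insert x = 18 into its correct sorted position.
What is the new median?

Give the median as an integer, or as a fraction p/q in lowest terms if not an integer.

Answer: 5

Derivation:
Old list (sorted, length 8): [-11, -7, -2, 0, 5, 14, 21, 24]
Old median = 5/2
Insert x = 18
Old length even (8). Middle pair: indices 3,4 = 0,5.
New length odd (9). New median = single middle element.
x = 18: 6 elements are < x, 2 elements are > x.
New sorted list: [-11, -7, -2, 0, 5, 14, 18, 21, 24]
New median = 5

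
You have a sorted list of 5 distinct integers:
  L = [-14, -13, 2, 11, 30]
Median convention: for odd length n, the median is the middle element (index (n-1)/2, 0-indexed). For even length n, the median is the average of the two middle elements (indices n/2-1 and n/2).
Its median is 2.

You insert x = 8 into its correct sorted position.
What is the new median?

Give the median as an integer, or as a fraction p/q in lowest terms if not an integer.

Answer: 5

Derivation:
Old list (sorted, length 5): [-14, -13, 2, 11, 30]
Old median = 2
Insert x = 8
Old length odd (5). Middle was index 2 = 2.
New length even (6). New median = avg of two middle elements.
x = 8: 3 elements are < x, 2 elements are > x.
New sorted list: [-14, -13, 2, 8, 11, 30]
New median = 5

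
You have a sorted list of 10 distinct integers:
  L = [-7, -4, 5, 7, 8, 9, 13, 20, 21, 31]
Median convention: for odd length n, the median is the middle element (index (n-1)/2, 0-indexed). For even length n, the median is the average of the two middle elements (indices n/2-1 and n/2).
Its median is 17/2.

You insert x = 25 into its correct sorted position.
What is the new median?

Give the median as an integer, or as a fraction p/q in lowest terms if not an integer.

Answer: 9

Derivation:
Old list (sorted, length 10): [-7, -4, 5, 7, 8, 9, 13, 20, 21, 31]
Old median = 17/2
Insert x = 25
Old length even (10). Middle pair: indices 4,5 = 8,9.
New length odd (11). New median = single middle element.
x = 25: 9 elements are < x, 1 elements are > x.
New sorted list: [-7, -4, 5, 7, 8, 9, 13, 20, 21, 25, 31]
New median = 9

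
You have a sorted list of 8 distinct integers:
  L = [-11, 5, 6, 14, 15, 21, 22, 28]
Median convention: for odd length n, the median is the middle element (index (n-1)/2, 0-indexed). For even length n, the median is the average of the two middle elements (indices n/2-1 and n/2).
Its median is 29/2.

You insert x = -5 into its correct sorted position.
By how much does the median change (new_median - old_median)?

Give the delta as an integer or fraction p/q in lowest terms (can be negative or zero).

Old median = 29/2
After inserting x = -5: new sorted = [-11, -5, 5, 6, 14, 15, 21, 22, 28]
New median = 14
Delta = 14 - 29/2 = -1/2

Answer: -1/2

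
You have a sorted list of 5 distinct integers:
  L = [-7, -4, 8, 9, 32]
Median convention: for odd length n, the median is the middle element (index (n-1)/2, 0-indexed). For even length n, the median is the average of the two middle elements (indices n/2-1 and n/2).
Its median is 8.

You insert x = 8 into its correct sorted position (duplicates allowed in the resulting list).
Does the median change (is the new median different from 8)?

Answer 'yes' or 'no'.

Old median = 8
Insert x = 8
New median = 8
Changed? no

Answer: no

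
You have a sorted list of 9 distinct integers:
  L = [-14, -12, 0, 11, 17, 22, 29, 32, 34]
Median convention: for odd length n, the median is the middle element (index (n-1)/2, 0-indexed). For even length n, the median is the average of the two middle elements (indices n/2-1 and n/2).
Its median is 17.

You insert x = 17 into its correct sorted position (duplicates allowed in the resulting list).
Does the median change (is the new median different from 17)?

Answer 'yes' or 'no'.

Old median = 17
Insert x = 17
New median = 17
Changed? no

Answer: no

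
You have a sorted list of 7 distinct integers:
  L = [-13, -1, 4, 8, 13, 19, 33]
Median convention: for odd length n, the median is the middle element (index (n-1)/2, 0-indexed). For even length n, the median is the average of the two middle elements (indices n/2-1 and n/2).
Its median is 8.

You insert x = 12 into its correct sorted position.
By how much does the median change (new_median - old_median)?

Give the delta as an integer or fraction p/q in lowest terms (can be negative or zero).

Old median = 8
After inserting x = 12: new sorted = [-13, -1, 4, 8, 12, 13, 19, 33]
New median = 10
Delta = 10 - 8 = 2

Answer: 2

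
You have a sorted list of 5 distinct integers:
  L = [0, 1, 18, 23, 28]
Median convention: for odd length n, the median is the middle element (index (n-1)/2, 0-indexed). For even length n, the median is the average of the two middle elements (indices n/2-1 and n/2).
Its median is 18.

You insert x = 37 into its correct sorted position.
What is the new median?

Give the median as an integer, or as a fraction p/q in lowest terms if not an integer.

Old list (sorted, length 5): [0, 1, 18, 23, 28]
Old median = 18
Insert x = 37
Old length odd (5). Middle was index 2 = 18.
New length even (6). New median = avg of two middle elements.
x = 37: 5 elements are < x, 0 elements are > x.
New sorted list: [0, 1, 18, 23, 28, 37]
New median = 41/2

Answer: 41/2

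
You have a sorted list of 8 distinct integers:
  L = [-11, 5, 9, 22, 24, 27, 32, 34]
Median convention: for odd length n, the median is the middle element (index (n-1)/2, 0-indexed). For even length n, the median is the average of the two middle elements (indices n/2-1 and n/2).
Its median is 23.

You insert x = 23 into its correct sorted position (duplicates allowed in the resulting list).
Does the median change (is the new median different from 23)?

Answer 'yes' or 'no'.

Old median = 23
Insert x = 23
New median = 23
Changed? no

Answer: no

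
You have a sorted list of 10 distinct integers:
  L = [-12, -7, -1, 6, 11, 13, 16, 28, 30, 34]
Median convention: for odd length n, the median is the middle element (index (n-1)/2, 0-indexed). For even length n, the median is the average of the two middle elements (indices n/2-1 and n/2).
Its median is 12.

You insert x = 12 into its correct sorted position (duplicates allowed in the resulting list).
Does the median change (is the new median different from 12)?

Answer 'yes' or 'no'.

Answer: no

Derivation:
Old median = 12
Insert x = 12
New median = 12
Changed? no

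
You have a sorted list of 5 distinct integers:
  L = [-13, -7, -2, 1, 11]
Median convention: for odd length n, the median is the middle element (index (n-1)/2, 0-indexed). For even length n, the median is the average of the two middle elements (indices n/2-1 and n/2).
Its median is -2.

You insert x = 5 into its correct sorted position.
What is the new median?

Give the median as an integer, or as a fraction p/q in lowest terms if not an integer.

Answer: -1/2

Derivation:
Old list (sorted, length 5): [-13, -7, -2, 1, 11]
Old median = -2
Insert x = 5
Old length odd (5). Middle was index 2 = -2.
New length even (6). New median = avg of two middle elements.
x = 5: 4 elements are < x, 1 elements are > x.
New sorted list: [-13, -7, -2, 1, 5, 11]
New median = -1/2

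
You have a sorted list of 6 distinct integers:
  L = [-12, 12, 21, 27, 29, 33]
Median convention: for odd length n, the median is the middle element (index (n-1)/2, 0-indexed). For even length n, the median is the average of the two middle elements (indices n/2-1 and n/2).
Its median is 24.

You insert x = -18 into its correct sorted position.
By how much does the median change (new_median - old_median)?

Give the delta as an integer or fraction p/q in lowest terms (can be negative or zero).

Answer: -3

Derivation:
Old median = 24
After inserting x = -18: new sorted = [-18, -12, 12, 21, 27, 29, 33]
New median = 21
Delta = 21 - 24 = -3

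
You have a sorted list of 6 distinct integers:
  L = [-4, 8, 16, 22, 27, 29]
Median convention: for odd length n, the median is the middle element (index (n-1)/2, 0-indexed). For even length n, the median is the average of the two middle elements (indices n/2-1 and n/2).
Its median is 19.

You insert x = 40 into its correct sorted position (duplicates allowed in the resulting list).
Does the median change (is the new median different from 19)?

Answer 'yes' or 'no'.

Old median = 19
Insert x = 40
New median = 22
Changed? yes

Answer: yes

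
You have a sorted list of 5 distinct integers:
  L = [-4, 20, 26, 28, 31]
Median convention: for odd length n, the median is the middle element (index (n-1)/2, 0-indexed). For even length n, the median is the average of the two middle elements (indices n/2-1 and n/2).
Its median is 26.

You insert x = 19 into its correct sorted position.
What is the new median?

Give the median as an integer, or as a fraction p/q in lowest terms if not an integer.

Old list (sorted, length 5): [-4, 20, 26, 28, 31]
Old median = 26
Insert x = 19
Old length odd (5). Middle was index 2 = 26.
New length even (6). New median = avg of two middle elements.
x = 19: 1 elements are < x, 4 elements are > x.
New sorted list: [-4, 19, 20, 26, 28, 31]
New median = 23

Answer: 23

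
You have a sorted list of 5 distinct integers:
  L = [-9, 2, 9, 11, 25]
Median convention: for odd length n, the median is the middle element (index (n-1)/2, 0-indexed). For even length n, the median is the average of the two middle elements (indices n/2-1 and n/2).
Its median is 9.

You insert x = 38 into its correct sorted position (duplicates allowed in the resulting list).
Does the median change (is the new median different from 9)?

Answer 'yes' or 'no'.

Old median = 9
Insert x = 38
New median = 10
Changed? yes

Answer: yes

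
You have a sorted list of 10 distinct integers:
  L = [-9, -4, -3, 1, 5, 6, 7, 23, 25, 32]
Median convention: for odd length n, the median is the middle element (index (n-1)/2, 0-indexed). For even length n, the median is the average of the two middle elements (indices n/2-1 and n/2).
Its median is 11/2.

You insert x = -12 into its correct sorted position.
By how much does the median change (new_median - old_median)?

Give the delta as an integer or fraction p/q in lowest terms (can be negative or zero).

Old median = 11/2
After inserting x = -12: new sorted = [-12, -9, -4, -3, 1, 5, 6, 7, 23, 25, 32]
New median = 5
Delta = 5 - 11/2 = -1/2

Answer: -1/2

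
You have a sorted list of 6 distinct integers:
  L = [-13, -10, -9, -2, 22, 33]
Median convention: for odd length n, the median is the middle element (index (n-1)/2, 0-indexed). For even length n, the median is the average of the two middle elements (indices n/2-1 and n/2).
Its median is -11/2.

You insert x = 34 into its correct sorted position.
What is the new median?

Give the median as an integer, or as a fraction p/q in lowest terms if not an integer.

Old list (sorted, length 6): [-13, -10, -9, -2, 22, 33]
Old median = -11/2
Insert x = 34
Old length even (6). Middle pair: indices 2,3 = -9,-2.
New length odd (7). New median = single middle element.
x = 34: 6 elements are < x, 0 elements are > x.
New sorted list: [-13, -10, -9, -2, 22, 33, 34]
New median = -2

Answer: -2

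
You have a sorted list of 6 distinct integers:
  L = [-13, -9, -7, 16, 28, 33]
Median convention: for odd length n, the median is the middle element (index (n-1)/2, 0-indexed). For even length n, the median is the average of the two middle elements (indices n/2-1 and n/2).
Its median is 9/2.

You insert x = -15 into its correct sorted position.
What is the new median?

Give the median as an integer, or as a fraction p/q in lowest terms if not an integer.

Answer: -7

Derivation:
Old list (sorted, length 6): [-13, -9, -7, 16, 28, 33]
Old median = 9/2
Insert x = -15
Old length even (6). Middle pair: indices 2,3 = -7,16.
New length odd (7). New median = single middle element.
x = -15: 0 elements are < x, 6 elements are > x.
New sorted list: [-15, -13, -9, -7, 16, 28, 33]
New median = -7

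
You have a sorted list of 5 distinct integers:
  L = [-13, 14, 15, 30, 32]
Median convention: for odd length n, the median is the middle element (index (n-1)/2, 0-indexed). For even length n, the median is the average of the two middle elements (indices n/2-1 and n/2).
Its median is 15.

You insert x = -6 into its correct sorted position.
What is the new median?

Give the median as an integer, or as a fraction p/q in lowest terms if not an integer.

Old list (sorted, length 5): [-13, 14, 15, 30, 32]
Old median = 15
Insert x = -6
Old length odd (5). Middle was index 2 = 15.
New length even (6). New median = avg of two middle elements.
x = -6: 1 elements are < x, 4 elements are > x.
New sorted list: [-13, -6, 14, 15, 30, 32]
New median = 29/2

Answer: 29/2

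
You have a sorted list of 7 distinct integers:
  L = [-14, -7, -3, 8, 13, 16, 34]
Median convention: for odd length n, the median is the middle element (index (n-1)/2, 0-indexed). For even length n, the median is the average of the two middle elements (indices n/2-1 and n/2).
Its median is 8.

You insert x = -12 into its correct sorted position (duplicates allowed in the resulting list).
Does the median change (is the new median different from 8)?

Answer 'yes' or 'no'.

Old median = 8
Insert x = -12
New median = 5/2
Changed? yes

Answer: yes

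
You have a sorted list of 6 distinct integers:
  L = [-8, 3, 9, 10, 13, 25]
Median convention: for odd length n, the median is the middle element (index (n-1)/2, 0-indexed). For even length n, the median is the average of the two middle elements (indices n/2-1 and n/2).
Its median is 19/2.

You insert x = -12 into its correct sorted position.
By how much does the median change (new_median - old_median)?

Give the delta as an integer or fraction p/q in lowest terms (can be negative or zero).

Old median = 19/2
After inserting x = -12: new sorted = [-12, -8, 3, 9, 10, 13, 25]
New median = 9
Delta = 9 - 19/2 = -1/2

Answer: -1/2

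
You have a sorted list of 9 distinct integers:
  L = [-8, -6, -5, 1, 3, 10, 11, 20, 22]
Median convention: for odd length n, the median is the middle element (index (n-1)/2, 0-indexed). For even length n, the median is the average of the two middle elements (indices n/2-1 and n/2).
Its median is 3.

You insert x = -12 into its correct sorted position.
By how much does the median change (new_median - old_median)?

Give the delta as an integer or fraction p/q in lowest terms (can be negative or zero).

Old median = 3
After inserting x = -12: new sorted = [-12, -8, -6, -5, 1, 3, 10, 11, 20, 22]
New median = 2
Delta = 2 - 3 = -1

Answer: -1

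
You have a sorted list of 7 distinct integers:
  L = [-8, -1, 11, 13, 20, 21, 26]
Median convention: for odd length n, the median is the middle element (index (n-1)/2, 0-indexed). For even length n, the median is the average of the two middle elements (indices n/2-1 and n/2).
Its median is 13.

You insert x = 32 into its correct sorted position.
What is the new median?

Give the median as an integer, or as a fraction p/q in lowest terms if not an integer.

Old list (sorted, length 7): [-8, -1, 11, 13, 20, 21, 26]
Old median = 13
Insert x = 32
Old length odd (7). Middle was index 3 = 13.
New length even (8). New median = avg of two middle elements.
x = 32: 7 elements are < x, 0 elements are > x.
New sorted list: [-8, -1, 11, 13, 20, 21, 26, 32]
New median = 33/2

Answer: 33/2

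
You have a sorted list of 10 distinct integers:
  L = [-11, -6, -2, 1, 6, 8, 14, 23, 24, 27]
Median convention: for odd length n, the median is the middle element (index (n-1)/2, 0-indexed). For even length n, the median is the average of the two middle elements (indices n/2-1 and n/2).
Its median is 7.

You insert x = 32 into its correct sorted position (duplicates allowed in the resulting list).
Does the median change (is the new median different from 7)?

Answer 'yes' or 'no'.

Old median = 7
Insert x = 32
New median = 8
Changed? yes

Answer: yes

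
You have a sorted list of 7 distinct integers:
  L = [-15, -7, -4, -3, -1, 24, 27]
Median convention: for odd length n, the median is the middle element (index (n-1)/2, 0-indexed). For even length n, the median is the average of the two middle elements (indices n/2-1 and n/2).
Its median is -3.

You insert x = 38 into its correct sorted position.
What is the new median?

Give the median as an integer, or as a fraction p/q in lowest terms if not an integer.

Old list (sorted, length 7): [-15, -7, -4, -3, -1, 24, 27]
Old median = -3
Insert x = 38
Old length odd (7). Middle was index 3 = -3.
New length even (8). New median = avg of two middle elements.
x = 38: 7 elements are < x, 0 elements are > x.
New sorted list: [-15, -7, -4, -3, -1, 24, 27, 38]
New median = -2

Answer: -2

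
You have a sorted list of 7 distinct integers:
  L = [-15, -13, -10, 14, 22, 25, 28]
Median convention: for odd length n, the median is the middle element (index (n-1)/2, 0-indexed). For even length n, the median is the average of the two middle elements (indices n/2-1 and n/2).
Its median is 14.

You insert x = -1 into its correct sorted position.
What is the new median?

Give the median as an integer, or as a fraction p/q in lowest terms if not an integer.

Old list (sorted, length 7): [-15, -13, -10, 14, 22, 25, 28]
Old median = 14
Insert x = -1
Old length odd (7). Middle was index 3 = 14.
New length even (8). New median = avg of two middle elements.
x = -1: 3 elements are < x, 4 elements are > x.
New sorted list: [-15, -13, -10, -1, 14, 22, 25, 28]
New median = 13/2

Answer: 13/2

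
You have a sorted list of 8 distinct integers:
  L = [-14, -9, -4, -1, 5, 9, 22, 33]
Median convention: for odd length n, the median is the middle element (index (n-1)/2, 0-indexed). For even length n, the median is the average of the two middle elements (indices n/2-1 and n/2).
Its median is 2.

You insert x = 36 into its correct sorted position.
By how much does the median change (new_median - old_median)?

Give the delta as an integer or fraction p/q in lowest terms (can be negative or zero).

Answer: 3

Derivation:
Old median = 2
After inserting x = 36: new sorted = [-14, -9, -4, -1, 5, 9, 22, 33, 36]
New median = 5
Delta = 5 - 2 = 3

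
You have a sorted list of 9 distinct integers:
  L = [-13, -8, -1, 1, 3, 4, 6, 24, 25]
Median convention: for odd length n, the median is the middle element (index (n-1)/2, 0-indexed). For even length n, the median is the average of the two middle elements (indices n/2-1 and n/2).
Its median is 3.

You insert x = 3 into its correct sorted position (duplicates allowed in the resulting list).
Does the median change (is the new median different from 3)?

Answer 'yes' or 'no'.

Answer: no

Derivation:
Old median = 3
Insert x = 3
New median = 3
Changed? no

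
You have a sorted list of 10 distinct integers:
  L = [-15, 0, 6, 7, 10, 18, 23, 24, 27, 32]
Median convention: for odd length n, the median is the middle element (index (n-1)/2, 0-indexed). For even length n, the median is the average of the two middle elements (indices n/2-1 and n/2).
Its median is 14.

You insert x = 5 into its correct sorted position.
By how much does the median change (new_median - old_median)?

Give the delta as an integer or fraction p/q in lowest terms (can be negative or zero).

Old median = 14
After inserting x = 5: new sorted = [-15, 0, 5, 6, 7, 10, 18, 23, 24, 27, 32]
New median = 10
Delta = 10 - 14 = -4

Answer: -4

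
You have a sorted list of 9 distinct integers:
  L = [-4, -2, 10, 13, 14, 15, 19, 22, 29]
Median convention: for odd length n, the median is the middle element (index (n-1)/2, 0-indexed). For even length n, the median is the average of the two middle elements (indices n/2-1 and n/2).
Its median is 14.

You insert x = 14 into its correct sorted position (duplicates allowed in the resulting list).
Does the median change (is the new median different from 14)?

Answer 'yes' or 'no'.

Old median = 14
Insert x = 14
New median = 14
Changed? no

Answer: no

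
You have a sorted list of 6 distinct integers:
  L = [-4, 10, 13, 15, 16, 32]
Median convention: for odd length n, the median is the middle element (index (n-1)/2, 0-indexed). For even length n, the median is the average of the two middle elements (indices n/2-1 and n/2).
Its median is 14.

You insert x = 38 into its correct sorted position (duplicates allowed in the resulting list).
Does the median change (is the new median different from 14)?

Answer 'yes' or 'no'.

Answer: yes

Derivation:
Old median = 14
Insert x = 38
New median = 15
Changed? yes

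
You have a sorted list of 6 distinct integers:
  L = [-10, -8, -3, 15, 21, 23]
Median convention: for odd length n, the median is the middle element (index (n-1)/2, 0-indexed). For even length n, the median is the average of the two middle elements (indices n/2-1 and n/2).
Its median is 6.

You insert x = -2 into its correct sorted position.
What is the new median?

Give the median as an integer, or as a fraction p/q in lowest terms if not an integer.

Old list (sorted, length 6): [-10, -8, -3, 15, 21, 23]
Old median = 6
Insert x = -2
Old length even (6). Middle pair: indices 2,3 = -3,15.
New length odd (7). New median = single middle element.
x = -2: 3 elements are < x, 3 elements are > x.
New sorted list: [-10, -8, -3, -2, 15, 21, 23]
New median = -2

Answer: -2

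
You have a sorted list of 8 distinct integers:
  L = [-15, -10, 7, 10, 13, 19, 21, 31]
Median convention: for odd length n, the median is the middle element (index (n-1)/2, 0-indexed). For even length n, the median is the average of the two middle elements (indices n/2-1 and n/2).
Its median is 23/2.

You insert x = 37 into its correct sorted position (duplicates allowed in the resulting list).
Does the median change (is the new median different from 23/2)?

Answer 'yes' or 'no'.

Old median = 23/2
Insert x = 37
New median = 13
Changed? yes

Answer: yes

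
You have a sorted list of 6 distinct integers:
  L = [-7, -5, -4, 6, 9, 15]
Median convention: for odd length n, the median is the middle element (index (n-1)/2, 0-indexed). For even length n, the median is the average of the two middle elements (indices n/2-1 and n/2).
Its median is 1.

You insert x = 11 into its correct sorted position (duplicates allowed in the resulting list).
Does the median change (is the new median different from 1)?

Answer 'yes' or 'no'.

Old median = 1
Insert x = 11
New median = 6
Changed? yes

Answer: yes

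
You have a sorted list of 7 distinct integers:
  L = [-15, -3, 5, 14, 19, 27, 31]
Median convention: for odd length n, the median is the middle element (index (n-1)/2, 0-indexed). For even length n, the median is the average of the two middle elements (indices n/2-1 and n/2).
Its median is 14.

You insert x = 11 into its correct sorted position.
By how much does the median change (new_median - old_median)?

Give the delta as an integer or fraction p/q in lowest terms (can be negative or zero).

Answer: -3/2

Derivation:
Old median = 14
After inserting x = 11: new sorted = [-15, -3, 5, 11, 14, 19, 27, 31]
New median = 25/2
Delta = 25/2 - 14 = -3/2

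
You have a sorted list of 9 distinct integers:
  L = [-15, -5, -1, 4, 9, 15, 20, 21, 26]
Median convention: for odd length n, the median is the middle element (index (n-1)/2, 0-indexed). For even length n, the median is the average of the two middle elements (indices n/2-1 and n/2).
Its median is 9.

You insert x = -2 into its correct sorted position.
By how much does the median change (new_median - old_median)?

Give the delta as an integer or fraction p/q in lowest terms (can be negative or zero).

Old median = 9
After inserting x = -2: new sorted = [-15, -5, -2, -1, 4, 9, 15, 20, 21, 26]
New median = 13/2
Delta = 13/2 - 9 = -5/2

Answer: -5/2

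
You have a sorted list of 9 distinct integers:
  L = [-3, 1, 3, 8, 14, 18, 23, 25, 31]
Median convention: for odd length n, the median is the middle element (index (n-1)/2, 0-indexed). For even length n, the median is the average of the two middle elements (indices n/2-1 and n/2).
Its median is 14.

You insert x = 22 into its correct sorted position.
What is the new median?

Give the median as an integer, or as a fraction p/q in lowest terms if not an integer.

Old list (sorted, length 9): [-3, 1, 3, 8, 14, 18, 23, 25, 31]
Old median = 14
Insert x = 22
Old length odd (9). Middle was index 4 = 14.
New length even (10). New median = avg of two middle elements.
x = 22: 6 elements are < x, 3 elements are > x.
New sorted list: [-3, 1, 3, 8, 14, 18, 22, 23, 25, 31]
New median = 16

Answer: 16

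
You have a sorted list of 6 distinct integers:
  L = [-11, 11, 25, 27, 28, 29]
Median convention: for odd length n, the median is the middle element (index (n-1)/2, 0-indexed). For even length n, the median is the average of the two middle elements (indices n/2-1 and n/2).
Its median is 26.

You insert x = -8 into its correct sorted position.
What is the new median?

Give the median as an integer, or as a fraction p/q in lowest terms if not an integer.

Answer: 25

Derivation:
Old list (sorted, length 6): [-11, 11, 25, 27, 28, 29]
Old median = 26
Insert x = -8
Old length even (6). Middle pair: indices 2,3 = 25,27.
New length odd (7). New median = single middle element.
x = -8: 1 elements are < x, 5 elements are > x.
New sorted list: [-11, -8, 11, 25, 27, 28, 29]
New median = 25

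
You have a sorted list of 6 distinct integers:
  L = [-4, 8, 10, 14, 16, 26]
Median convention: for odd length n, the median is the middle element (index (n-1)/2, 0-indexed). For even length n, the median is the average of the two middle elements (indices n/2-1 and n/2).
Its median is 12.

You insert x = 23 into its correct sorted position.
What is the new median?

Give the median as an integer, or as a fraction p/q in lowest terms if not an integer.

Answer: 14

Derivation:
Old list (sorted, length 6): [-4, 8, 10, 14, 16, 26]
Old median = 12
Insert x = 23
Old length even (6). Middle pair: indices 2,3 = 10,14.
New length odd (7). New median = single middle element.
x = 23: 5 elements are < x, 1 elements are > x.
New sorted list: [-4, 8, 10, 14, 16, 23, 26]
New median = 14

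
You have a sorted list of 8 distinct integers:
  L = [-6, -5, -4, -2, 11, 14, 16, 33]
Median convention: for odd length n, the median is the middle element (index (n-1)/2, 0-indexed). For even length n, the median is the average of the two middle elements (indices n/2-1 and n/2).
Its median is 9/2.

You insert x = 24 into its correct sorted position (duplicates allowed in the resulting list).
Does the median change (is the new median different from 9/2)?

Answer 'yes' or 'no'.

Old median = 9/2
Insert x = 24
New median = 11
Changed? yes

Answer: yes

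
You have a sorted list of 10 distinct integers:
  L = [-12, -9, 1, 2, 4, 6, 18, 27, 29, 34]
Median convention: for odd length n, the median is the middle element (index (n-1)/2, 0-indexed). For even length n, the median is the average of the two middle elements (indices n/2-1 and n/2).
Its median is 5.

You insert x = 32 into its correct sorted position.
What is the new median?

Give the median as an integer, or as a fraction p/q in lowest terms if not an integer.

Answer: 6

Derivation:
Old list (sorted, length 10): [-12, -9, 1, 2, 4, 6, 18, 27, 29, 34]
Old median = 5
Insert x = 32
Old length even (10). Middle pair: indices 4,5 = 4,6.
New length odd (11). New median = single middle element.
x = 32: 9 elements are < x, 1 elements are > x.
New sorted list: [-12, -9, 1, 2, 4, 6, 18, 27, 29, 32, 34]
New median = 6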